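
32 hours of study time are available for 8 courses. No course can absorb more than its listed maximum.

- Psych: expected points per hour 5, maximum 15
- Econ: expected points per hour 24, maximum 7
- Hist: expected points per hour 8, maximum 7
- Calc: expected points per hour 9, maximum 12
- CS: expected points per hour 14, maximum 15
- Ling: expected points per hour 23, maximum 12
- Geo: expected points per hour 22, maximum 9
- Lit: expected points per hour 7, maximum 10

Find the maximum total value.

Rank by expected points per hour: Econ 24 > Ling 23 > Geo 22 > CS 14 > Calc 9 > Hist 8 > Lit 7 > Psych 5.
Econ: +7 to 7 (cap) — 25 left.
Give Ling 12 to hit its cap of 12 — 13 left.
Give Geo 9 to hit its cap of 9 — 4 left.
Only 4 left; CS takes them to reach 4.
Total = 24×7 + 14×4 + 23×12 + 22×9 = 698.

698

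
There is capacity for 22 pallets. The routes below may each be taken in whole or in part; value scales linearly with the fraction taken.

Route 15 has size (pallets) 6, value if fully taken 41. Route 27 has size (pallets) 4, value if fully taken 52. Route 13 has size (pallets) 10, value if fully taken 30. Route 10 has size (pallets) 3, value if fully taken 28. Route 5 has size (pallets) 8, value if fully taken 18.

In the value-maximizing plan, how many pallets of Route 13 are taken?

Sort by value density: Route 27 52/4≈13, Route 10 28/3≈9.33, Route 15 41/6≈6.83, Route 13 30/10≈3, Route 5 18/8≈2.25.
Route 27: take in full, 4 pallets for value 52 → 18 left.
Route 10: take in full, 3 pallets for value 28 → 15 left.
All 6 pallets of Route 15 fit (value 41) → 9 remain.
Fill the last 9 pallets with part of Route 13: 9/10 of it earns 27.

9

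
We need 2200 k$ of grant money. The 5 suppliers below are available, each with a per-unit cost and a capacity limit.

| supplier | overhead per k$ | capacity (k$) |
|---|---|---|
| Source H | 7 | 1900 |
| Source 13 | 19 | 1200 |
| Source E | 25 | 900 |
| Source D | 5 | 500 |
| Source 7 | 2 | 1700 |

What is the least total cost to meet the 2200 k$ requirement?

5900

Cheapest first:
Source 7 (2): use full 1700 → 500 k$ to go.
Source D at 5: take all 500 k$ → 0 still needed.
Source H, Source 13, Source E: unused.
Cost = 1700×2 + 500×5 = 5900.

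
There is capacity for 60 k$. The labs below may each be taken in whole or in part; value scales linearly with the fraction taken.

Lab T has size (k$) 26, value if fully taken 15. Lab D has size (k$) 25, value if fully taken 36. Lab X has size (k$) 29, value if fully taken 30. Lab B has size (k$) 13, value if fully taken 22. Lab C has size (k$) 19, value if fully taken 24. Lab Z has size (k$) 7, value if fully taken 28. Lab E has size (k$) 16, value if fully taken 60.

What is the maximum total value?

144.56

Sort by value density: Lab Z 28/7≈4, Lab E 60/16≈3.75, Lab B 22/13≈1.69, Lab D 36/25≈1.44, Lab C 24/19≈1.26, Lab X 30/29≈1.03, Lab T 15/26≈0.577.
Lab Z: take in full, 7 k$ for value 28 → 53 left.
Lab E: take in full, 16 k$ for value 60 → 37 left.
Lab B: take in full, 13 k$ for value 22 → 24 left.
Only 24 k$ remain; take 24/25 of Lab D for value 36×24/25 = 34.56.
Total value = 144.56.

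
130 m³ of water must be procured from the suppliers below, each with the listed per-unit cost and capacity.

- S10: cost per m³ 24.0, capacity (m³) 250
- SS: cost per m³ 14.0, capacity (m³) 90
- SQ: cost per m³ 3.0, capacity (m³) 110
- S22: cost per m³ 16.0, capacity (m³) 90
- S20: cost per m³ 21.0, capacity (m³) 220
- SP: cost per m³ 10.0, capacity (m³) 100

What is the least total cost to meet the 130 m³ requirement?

530

Cheapest first:
SQ at 3.0: take all 110 m³ — 20 still needed.
SP (10.0): take the remaining 20 — done.
SS, S22, S20, S10: unused.
Cost = 110×3.0 + 20×10.0 = 530.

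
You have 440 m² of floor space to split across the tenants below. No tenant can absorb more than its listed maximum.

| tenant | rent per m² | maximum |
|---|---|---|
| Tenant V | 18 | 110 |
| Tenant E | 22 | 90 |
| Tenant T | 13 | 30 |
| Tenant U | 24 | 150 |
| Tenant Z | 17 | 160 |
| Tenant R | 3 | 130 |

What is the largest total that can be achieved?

Highest rent per m² first: Tenant U 24 > Tenant E 22 > Tenant V 18 > Tenant Z 17 > Tenant T 13 > Tenant R 3.
Tenant U takes 150 to reach its cap of 150 → 290 left.
Tenant E takes 90 to reach its cap of 90 → 200 left.
Tenant V takes 110 to reach its cap of 110 → 90 left.
Tenant Z: +90 (room for 160) → 90. Pool exhausted.
Total = 18×110 + 22×90 + 24×150 + 17×90 = 9090.

9090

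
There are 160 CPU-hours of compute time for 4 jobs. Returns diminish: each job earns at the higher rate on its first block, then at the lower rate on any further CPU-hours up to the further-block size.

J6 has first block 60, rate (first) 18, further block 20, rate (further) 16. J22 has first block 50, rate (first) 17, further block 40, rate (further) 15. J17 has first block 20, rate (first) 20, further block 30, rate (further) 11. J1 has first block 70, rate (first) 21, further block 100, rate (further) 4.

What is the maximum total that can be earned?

3120

Treat each block as its own option and order by rate: J1/tier1 21 > J17/tier1 20 > J6/tier1 18 > J22/tier1 17 > J6/tier2 16 > J22/tier2 15 > J17/tier2 11 > J1/tier2 4.
Fill J1 tier1 block (70 at 21) → 90 left.
Fill J17 tier1 block (20 at 20) → 70 left.
J6/tier1 (18): +60 → 10 left.
J22/tier1: +10 of 50 at 17; pool empty.
Total = 21×70 + 20×20 + 18×60 + 17×10 = 3120.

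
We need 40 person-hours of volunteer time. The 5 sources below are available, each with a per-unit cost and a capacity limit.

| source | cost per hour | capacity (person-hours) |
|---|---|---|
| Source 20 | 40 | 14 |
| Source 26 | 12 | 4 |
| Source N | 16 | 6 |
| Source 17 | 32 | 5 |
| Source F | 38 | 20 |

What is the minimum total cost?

1264

Cheapest first:
Source 26 (12): use full 4 — 36 person-hours to go.
Source N (16): use full 6 — 30 person-hours to go.
Take 5 from Source 17 at 32 — need 25 more.
Take 20 from Source F at 38 — need 5 more.
Source 20 (40): take the remaining 5 — done.
Cost = 4×12 + 6×16 + 5×32 + 20×38 + 5×40 = 1264.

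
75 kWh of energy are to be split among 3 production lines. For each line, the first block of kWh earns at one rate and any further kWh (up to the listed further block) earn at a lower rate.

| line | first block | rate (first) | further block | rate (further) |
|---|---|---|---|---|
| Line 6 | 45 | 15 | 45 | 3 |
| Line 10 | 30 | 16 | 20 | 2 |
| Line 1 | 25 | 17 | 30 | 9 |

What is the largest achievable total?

Treat each block as its own option and order by rate: Line 1/tier1 17 > Line 10/tier1 16 > Line 6/tier1 15 > Line 1/tier2 9 > Line 6/tier2 3 > Line 10/tier2 2.
Line 1 tier1 at 17: fill all 25 — 50 left.
Fill Line 10 tier1 block (30 at 16) — 20 left.
20 remain; put them into Line 6 tier1 at 15.
Total = 17×25 + 16×30 + 15×20 = 1205.

1205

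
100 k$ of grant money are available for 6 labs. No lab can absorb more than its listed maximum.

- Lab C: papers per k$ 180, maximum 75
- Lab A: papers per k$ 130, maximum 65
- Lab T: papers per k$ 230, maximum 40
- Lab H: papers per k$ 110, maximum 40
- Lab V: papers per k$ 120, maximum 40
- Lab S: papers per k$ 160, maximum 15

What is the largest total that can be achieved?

20000

Rank by papers per k$: Lab T 230 > Lab C 180 > Lab S 160 > Lab A 130 > Lab V 120 > Lab H 110.
Give Lab T 40 to hit its cap of 40 → 60 left.
Only 60 left; Lab C takes them to reach 60.
Total = 180×60 + 230×40 = 20000.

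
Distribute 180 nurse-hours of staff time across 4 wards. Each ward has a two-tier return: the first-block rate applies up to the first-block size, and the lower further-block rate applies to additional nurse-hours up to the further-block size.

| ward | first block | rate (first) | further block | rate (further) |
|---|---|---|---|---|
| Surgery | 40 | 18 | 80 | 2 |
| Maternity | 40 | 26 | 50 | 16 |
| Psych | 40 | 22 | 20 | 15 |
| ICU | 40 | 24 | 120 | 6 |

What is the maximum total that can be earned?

3920

Rank every tier by rate: Maternity/tier1 26 > ICU/tier1 24 > Psych/tier1 22 > Surgery/tier1 18 > Maternity/tier2 16 > Psych/tier2 15 > ICU/tier2 6 > Surgery/tier2 2.
Maternity/tier1 (26): +40 ; 140 left.
ICU tier1 at 24: fill all 40 ; 100 left.
Fill Psych tier1 block (40 at 22) ; 60 left.
Surgery/tier1 (18): +40 ; 20 left.
Maternity/tier2: +20 of 50 at 16; pool empty.
Total = 26×40 + 24×40 + 22×40 + 18×40 + 16×20 = 3920.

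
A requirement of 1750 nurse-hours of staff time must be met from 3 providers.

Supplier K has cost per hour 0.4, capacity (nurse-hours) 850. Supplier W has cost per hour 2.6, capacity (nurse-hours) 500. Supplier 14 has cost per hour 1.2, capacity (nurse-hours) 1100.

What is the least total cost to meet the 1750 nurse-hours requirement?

1420

Use providers in increasing cost order.
Take 850 from Supplier K at 0.4 ; need 900 more.
Supplier 14 at 1.2: take 900 of its 1100 ; requirement met.
Supplier W: unused.
Cost = 850×0.4 + 900×1.2 = 1420.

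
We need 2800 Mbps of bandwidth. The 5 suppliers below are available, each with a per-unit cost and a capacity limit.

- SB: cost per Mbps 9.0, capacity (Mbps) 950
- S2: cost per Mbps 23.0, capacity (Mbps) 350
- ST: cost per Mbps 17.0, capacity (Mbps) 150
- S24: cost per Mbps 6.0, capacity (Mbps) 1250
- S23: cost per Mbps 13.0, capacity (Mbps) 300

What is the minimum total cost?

Cheapest first:
Take 1250 from S24 at 6.0 → need 1550 more.
Take 950 from SB at 9.0 → need 600 more.
S23 (13.0): use full 300 → 300 Mbps to go.
Take 150 from ST at 17.0 → need 150 more.
S2 (23.0): take the remaining 150 → done.
Cost = 1250×6.0 + 950×9.0 + 300×13.0 + 150×17.0 + 150×23.0 = 25950.

25950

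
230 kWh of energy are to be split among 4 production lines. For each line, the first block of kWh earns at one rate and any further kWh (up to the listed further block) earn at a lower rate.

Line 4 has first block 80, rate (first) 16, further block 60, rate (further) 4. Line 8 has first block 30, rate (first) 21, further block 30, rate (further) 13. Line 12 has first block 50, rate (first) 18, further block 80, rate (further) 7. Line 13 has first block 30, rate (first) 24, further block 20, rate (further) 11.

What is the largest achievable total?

Treat each block as its own option and order by rate: Line 13/T1 24 > Line 8/T1 21 > Line 12/T1 18 > Line 4/T1 16 > Line 8/T2 13 > Line 13/T2 11 > Line 12/T2 7 > Line 4/T2 4.
Line 13/T1 (24): +30 — 200 left.
Line 8 T1 at 21: fill all 30 — 170 left.
Fill Line 12 T1 block (50 at 18) — 120 left.
Line 4/T1 (16): +80 — 40 left.
Line 8/T2 (13): +30 — 10 left.
10 remain; put them into Line 13 T2 at 11.
Total = 24×30 + 21×30 + 18×50 + 16×80 + 13×30 + 11×10 = 4030.

4030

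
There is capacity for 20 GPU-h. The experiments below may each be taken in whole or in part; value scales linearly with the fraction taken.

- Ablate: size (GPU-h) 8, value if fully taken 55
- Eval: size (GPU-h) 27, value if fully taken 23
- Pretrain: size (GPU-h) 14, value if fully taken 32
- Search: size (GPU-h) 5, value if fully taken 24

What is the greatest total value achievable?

Sort by value density: Ablate 55/8≈6.88, Search 24/5≈4.8, Pretrain 32/14≈2.29, Eval 23/27≈0.852.
Ablate: take in full, 8 GPU-h for value 55 ; 12 left.
All 5 GPU-h of Search fit (value 24) ; 7 remain.
Only 7 GPU-h remain; take 7/14 of Pretrain for value 32×7/14 = 16.
Total value = 95.

95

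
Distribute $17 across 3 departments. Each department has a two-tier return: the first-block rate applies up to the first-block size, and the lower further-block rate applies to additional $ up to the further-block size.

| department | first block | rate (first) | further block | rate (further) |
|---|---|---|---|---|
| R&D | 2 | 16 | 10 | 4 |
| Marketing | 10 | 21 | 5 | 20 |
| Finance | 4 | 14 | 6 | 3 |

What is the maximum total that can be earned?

Rank every tier by rate: Marketing/first 21 > Marketing/second 20 > R&D/first 16 > Finance/first 14 > R&D/second 4 > Finance/second 3.
Marketing first at 21: fill all 10 ; 7 left.
Marketing/second (20): +5 ; 2 left.
R&D/first (16): +2 ; 0 left.
Total = 21×10 + 20×5 + 16×2 = 342.

342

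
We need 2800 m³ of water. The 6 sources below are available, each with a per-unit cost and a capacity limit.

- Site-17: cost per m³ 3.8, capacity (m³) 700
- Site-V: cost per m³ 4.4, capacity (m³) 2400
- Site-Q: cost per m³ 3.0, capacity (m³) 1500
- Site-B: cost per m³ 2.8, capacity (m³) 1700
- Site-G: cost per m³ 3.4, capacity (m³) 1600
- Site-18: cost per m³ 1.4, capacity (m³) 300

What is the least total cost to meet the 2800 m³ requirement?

Fill from the cheapest source first.
Site-18 at 1.4: take all 300 m³ ; 2500 still needed.
Site-B (2.8): use full 1700 ; 800 m³ to go.
Take 800 from Site-Q at 3.0 to finish.
Site-G, Site-17, Site-V: unused.
Cost = 300×1.4 + 1700×2.8 + 800×3.0 = 7580.

7580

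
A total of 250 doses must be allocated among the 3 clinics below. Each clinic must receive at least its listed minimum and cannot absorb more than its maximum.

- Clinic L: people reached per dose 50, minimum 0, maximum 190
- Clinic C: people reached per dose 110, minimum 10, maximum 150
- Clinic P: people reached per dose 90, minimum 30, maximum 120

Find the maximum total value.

Meeting every minimum uses 0+10+30 = 40 doses, leaving 210.
Order the clinics by people reached per dose: Clinic C 110 > Clinic P 90 > Clinic L 50.
Clinic C takes 140 more to reach its cap of 150 ; 70 left.
Only 70 left; Clinic P takes them to reach 100.
Total = 110×150 + 90×100 = 25500.

25500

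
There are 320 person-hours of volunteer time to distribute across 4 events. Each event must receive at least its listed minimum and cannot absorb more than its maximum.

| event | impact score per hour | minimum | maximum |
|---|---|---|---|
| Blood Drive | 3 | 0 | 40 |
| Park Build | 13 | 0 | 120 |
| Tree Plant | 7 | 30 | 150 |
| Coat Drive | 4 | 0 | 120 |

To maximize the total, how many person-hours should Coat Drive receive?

Meeting every minimum uses 0+0+30+0 = 30 person-hours, leaving 290.
Rank by impact score per hour: Park Build 13 > Tree Plant 7 > Coat Drive 4 > Blood Drive 3.
Park Build: +120 to 120 (cap) — 170 left.
Give Tree Plant 120 more to hit its cap of 150 — 50 left.
Coat Drive: +50 (room for 120) → 50. Pool exhausted.

50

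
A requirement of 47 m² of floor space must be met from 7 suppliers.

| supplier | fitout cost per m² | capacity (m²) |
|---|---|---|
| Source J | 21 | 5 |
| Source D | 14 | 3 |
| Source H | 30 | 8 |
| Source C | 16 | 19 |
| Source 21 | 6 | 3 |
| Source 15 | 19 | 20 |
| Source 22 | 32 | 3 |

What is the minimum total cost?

Cheapest first:
Source 21 (6): use full 3 → 44 m² to go.
Source D (14): use full 3 → 41 m² to go.
Source C at 16: take all 19 m² → 22 still needed.
Take 20 from Source 15 at 19 → need 2 more.
Source J (21): take the remaining 2 → done.
Source H, Source 22: unused.
Cost = 3×6 + 3×14 + 19×16 + 20×19 + 2×21 = 786.

786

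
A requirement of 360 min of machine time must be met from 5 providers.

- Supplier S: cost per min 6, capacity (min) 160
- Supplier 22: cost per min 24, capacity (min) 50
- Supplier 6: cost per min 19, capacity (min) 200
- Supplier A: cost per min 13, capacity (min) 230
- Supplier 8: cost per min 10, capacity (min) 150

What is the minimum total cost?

Use providers in increasing cost order.
Supplier S (6): use full 160 ; 200 min to go.
Take 150 from Supplier 8 at 10 ; need 50 more.
Supplier A (13): take the remaining 50 ; done.
Supplier 6, Supplier 22: unused.
Cost = 160×6 + 150×10 + 50×13 = 3110.

3110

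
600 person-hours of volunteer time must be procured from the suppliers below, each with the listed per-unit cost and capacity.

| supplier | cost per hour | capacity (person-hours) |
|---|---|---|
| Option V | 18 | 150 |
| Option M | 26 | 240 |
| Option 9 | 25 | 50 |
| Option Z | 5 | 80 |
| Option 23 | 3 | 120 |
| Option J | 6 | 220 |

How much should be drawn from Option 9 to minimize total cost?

Cheapest first:
Option 23 (3): use full 120 → 480 person-hours to go.
Option Z at 5: take all 80 person-hours → 400 still needed.
Option J at 6: take all 220 person-hours → 180 still needed.
Take 150 from Option V at 18 → need 30 more.
Take 30 from Option 9 at 25 to finish.
Option M: unused.

30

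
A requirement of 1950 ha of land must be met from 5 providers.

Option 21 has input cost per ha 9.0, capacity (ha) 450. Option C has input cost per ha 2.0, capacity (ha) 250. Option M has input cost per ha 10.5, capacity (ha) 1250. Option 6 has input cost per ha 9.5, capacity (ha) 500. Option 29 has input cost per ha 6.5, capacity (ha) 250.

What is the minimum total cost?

16175

Use providers in increasing cost order.
Take 250 from Option C at 2.0 → need 1700 more.
Take 250 from Option 29 at 6.5 → need 1450 more.
Option 21 (9.0): use full 450 → 1000 ha to go.
Option 6 at 9.5: take all 500 ha → 500 still needed.
Option M (10.5): take the remaining 500 → done.
Cost = 250×2.0 + 250×6.5 + 450×9.0 + 500×9.5 + 500×10.5 = 16175.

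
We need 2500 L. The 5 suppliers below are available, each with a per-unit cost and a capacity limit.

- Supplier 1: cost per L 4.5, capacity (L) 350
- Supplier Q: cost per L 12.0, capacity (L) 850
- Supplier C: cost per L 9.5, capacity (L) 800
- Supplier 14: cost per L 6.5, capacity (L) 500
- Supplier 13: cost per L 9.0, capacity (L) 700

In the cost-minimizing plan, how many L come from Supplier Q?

Fill from the cheapest supplier first.
Supplier 1 (4.5): use full 350 → 2150 L to go.
Take 500 from Supplier 14 at 6.5 → need 1650 more.
Take 700 from Supplier 13 at 9.0 → need 950 more.
Supplier C (9.5): use full 800 → 150 L to go.
Take 150 from Supplier Q at 12.0 to finish.

150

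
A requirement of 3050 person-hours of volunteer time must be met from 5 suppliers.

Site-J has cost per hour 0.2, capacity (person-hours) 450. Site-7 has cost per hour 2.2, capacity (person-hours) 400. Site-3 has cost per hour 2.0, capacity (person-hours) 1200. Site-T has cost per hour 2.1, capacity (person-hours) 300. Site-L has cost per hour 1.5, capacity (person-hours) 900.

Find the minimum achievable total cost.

Fill from the cheapest supplier first.
Site-J (0.2): use full 450 — 2600 person-hours to go.
Take 900 from Site-L at 1.5 — need 1700 more.
Take 1200 from Site-3 at 2.0 — need 500 more.
Take 300 from Site-T at 2.1 — need 200 more.
Site-7 (2.2): take the remaining 200 — done.
Cost = 450×0.2 + 900×1.5 + 1200×2.0 + 300×2.1 + 200×2.2 = 4910.

4910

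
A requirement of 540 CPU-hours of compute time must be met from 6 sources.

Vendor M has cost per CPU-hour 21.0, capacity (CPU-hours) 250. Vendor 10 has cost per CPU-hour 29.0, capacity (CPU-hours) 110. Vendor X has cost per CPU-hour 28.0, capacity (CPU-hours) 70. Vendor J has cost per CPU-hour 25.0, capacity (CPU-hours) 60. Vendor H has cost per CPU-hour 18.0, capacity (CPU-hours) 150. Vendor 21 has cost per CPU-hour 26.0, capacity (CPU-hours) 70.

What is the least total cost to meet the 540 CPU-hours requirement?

11550

Fill from the cheapest source first.
Vendor H at 18.0: take all 150 CPU-hours — 390 still needed.
Vendor M at 21.0: take all 250 CPU-hours — 140 still needed.
Take 60 from Vendor J at 25.0 — need 80 more.
Vendor 21 (26.0): use full 70 — 10 CPU-hours to go.
Vendor X at 28.0: take 10 of its 70 — requirement met.
Vendor 10: unused.
Cost = 150×18.0 + 250×21.0 + 60×25.0 + 70×26.0 + 10×28.0 = 11550.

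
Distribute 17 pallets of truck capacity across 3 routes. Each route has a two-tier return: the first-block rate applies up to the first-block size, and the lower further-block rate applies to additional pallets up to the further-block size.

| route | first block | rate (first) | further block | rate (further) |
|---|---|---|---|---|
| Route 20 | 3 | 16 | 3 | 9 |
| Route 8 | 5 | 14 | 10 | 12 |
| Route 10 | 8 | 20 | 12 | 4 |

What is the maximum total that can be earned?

Rank every tier by rate: Route 10/first 20 > Route 20/first 16 > Route 8/first 14 > Route 8/second 12 > Route 20/second 9 > Route 10/second 4.
Route 10/first (20): +8 — 9 left.
Route 20/first (16): +3 — 6 left.
Fill Route 8 first block (5 at 14) — 1 left.
Route 8/second: +1 of 10 at 12; pool empty.
Total = 20×8 + 16×3 + 14×5 + 12×1 = 290.

290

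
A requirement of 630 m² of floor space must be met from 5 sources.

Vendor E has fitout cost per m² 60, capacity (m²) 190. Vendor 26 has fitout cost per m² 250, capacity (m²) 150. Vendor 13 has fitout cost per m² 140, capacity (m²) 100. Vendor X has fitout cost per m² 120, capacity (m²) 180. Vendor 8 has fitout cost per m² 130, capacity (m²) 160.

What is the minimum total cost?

67800

Use sources in increasing cost order.
Vendor E at 60: take all 190 m² → 440 still needed.
Vendor X (120): use full 180 → 260 m² to go.
Vendor 8 at 130: take all 160 m² → 100 still needed.
Take 100 from Vendor 13 at 140 → need 0 more.
Vendor 26: unused.
Cost = 190×60 + 180×120 + 160×130 + 100×140 = 67800.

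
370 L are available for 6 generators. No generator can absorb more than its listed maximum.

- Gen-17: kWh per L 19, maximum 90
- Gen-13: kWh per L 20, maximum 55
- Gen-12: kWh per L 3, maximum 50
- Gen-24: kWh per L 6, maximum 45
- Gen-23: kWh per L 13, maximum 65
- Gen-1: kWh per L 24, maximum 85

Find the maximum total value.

Highest kWh per L first: Gen-1 24 > Gen-13 20 > Gen-17 19 > Gen-23 13 > Gen-24 6 > Gen-12 3.
Gen-1: +85 to 85 (cap) → 285 left.
Gen-13 takes 55 to reach its cap of 55 → 230 left.
Gen-17 takes 90 to reach its cap of 90 → 140 left.
Gen-23 takes 65 to reach its cap of 65 → 75 left.
Give Gen-24 45 to hit its cap of 45 → 30 left.
Gen-12: +30 (room for 50) → 30. Pool exhausted.
Total = 19×90 + 20×55 + 3×30 + 6×45 + 13×65 + 24×85 = 6055.

6055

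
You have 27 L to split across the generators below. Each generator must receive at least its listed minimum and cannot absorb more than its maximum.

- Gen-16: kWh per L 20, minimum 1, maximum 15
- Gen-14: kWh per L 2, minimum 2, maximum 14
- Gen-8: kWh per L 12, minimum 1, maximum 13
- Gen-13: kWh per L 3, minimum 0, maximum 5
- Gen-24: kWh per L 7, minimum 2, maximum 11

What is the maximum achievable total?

Meeting every minimum uses 1+2+1+0+2 = 6 L, leaving 21.
Rank by kWh per L: Gen-16 20 > Gen-8 12 > Gen-24 7 > Gen-13 3 > Gen-14 2.
Gen-16: +14 to 15 (cap) ; 7 left.
Gen-8 has room for 12 more but only 7 remain, so it gets 8.
Total = 20×15 + 2×2 + 12×8 + 7×2 = 414.

414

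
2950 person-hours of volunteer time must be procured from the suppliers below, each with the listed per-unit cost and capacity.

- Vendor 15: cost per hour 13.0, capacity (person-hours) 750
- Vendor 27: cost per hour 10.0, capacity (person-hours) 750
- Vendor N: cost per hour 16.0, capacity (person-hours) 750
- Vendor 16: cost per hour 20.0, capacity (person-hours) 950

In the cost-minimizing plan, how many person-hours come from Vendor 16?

Use suppliers in increasing cost order.
Vendor 27 (10.0): use full 750 → 2200 person-hours to go.
Vendor 15 (13.0): use full 750 → 1450 person-hours to go.
Vendor N at 16.0: take all 750 person-hours → 700 still needed.
Vendor 16 at 20.0: take 700 of its 950 → requirement met.

700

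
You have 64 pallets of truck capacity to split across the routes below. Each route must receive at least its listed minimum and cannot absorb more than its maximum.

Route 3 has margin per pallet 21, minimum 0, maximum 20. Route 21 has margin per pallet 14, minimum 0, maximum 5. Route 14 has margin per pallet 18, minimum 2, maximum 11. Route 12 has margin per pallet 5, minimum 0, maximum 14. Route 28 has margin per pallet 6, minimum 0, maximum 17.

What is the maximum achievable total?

Meeting every minimum uses 0+0+2+0+0 = 2 pallets, leaving 62.
Order the routes by margin per pallet: Route 3 21 > Route 14 18 > Route 21 14 > Route 28 6 > Route 12 5.
Give Route 3 20 more to hit its cap of 20 ; 42 left.
Route 14 takes 9 more to reach its cap of 11 ; 33 left.
Route 21 takes 5 more to reach its cap of 5 ; 28 left.
Route 28 takes 17 more to reach its cap of 17 ; 11 left.
Route 12 has room for 14 more but only 11 remain, so it gets 11.
Total = 21×20 + 14×5 + 18×11 + 5×11 + 6×17 = 845.

845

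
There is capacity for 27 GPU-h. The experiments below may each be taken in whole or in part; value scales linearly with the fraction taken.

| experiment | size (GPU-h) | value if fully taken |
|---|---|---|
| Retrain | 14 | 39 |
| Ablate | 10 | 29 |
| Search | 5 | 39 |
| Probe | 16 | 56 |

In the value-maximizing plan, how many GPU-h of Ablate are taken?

6

Best value per unit of size first: Search 39/5≈7.8, Probe 56/16≈3.5, Ablate 29/10≈2.9, Retrain 39/14≈2.79.
Search: take in full, 5 GPU-h for value 39 — 22 left.
All 16 GPU-h of Probe fit (value 56) — 6 remain.
Only 6 GPU-h remain; take 6/10 of Ablate for value 29×6/10 = 17.4.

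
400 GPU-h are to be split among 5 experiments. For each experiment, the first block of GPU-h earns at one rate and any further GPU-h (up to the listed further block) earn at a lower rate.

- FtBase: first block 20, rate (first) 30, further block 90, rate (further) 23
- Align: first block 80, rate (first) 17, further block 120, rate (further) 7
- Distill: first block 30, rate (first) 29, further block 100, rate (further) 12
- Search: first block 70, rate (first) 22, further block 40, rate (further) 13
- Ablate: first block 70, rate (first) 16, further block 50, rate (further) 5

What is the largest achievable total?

Order all 10 blocks by rate: FtBase/tier1 30 > Distill/tier1 29 > FtBase/tier2 23 > Search/tier1 22 > Align/tier1 17 > Ablate/tier1 16 > Search/tier2 13 > Distill/tier2 12 > Align/tier2 7 > Ablate/tier2 5.
FtBase tier1 at 30: fill all 20 — 380 left.
Distill/tier1 (29): +30 — 350 left.
FtBase tier2 at 23: fill all 90 — 260 left.
Search tier1 at 22: fill all 70 — 190 left.
Align tier1 at 17: fill all 80 — 110 left.
Fill Ablate tier1 block (70 at 16) — 40 left.
Search tier2 at 13: fill all 40 — 0 left.
Total = 30×20 + 29×30 + 23×90 + 22×70 + 17×80 + 16×70 + 13×40 = 8080.

8080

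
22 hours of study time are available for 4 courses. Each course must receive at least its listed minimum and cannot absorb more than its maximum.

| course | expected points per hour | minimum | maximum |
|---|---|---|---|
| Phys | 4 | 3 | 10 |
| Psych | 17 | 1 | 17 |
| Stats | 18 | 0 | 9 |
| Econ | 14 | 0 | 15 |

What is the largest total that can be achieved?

344

Meeting every minimum uses 3+1+0+0 = 4 hours, leaving 18.
Rank by expected points per hour: Stats 18 > Psych 17 > Econ 14 > Phys 4.
Stats takes 9 more to reach its cap of 9 — 9 left.
Psych has room for 16 more but only 9 remain, so it gets 10.
Total = 4×3 + 17×10 + 18×9 = 344.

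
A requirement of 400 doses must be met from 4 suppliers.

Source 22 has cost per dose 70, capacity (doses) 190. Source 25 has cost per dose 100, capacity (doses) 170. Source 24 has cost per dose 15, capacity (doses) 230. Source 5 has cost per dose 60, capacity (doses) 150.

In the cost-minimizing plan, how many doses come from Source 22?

20

Cheapest first:
Take 230 from Source 24 at 15 ; need 170 more.
Source 5 at 60: take all 150 doses ; 20 still needed.
Source 22 at 70: take 20 of its 190 ; requirement met.
Source 25: unused.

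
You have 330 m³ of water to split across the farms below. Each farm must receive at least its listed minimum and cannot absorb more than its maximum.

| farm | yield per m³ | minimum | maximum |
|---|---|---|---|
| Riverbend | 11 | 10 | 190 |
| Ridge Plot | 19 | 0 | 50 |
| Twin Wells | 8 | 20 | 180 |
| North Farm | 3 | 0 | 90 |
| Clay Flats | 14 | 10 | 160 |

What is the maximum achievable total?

4450

Meeting every minimum uses 10+0+20+0+10 = 40 m³, leaving 290.
Highest yield per m³ first: Ridge Plot 19 > Clay Flats 14 > Riverbend 11 > Twin Wells 8 > North Farm 3.
Give Ridge Plot 50 more to hit its cap of 50 → 240 left.
Clay Flats: +150 to 160 (cap) → 90 left.
Riverbend: +90 (room for 180) → 100. Pool exhausted.
Total = 11×100 + 19×50 + 8×20 + 14×160 = 4450.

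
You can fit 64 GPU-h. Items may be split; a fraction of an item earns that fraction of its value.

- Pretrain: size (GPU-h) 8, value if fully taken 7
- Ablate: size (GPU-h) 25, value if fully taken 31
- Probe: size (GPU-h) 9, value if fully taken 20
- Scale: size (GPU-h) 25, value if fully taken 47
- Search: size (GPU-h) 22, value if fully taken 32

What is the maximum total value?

108.92

Rank by value-to-size ratio: Probe 20/9≈2.22, Scale 47/25≈1.88, Search 32/22≈1.45, Ablate 31/25≈1.24, Pretrain 7/8≈0.875.
All 9 GPU-h of Probe fit (value 20) — 55 remain.
Scale: take in full, 25 GPU-h for value 47 — 30 left.
All 22 GPU-h of Search fit (value 32) — 8 remain.
Fill the last 8 GPU-h with part of Ablate: 8/25 of it earns 9.92.
Total value = 108.92.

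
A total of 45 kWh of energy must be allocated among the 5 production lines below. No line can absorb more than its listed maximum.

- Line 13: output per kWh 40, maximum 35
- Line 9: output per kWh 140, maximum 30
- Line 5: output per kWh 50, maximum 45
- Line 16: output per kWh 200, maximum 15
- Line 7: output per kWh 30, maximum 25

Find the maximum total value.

Order the production lines by output per kWh: Line 16 200 > Line 9 140 > Line 5 50 > Line 13 40 > Line 7 30.
Give Line 16 15 to hit its cap of 15 ; 30 left.
Line 9: +30 to 30 (cap) ; 0 left.
Total = 140×30 + 200×15 = 7200.

7200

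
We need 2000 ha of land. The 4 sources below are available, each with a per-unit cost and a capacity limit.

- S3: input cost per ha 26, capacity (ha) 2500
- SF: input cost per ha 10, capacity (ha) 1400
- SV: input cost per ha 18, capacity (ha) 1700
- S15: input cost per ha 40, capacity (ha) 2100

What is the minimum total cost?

Cheapest first:
SF (10): use full 1400 — 600 ha to go.
SV (18): take the remaining 600 — done.
S3, S15: unused.
Cost = 1400×10 + 600×18 = 24800.

24800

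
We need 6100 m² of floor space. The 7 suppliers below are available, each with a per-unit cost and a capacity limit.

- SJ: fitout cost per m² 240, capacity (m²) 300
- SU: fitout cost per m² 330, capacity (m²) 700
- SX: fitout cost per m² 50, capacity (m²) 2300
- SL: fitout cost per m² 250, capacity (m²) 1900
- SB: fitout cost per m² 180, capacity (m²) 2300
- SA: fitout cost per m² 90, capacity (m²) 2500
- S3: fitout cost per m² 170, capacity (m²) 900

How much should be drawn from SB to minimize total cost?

Cheapest first:
SX (50): use full 2300 ; 3800 m² to go.
SA at 90: take all 2500 m² ; 1300 still needed.
S3 (170): use full 900 ; 400 m² to go.
SB at 180: take 400 of its 2300 ; requirement met.
SJ, SL, SU: unused.

400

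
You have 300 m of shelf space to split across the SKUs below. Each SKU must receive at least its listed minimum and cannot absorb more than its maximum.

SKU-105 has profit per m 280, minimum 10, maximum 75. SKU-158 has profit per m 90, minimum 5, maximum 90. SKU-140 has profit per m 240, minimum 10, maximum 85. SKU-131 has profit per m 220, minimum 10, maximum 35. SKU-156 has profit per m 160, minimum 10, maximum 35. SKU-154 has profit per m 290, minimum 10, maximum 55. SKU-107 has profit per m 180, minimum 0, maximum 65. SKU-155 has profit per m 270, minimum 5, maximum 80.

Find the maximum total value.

78400

Meeting every minimum uses 10+5+10+10+10+10+0+5 = 60 m, leaving 240.
Rank by profit per m: SKU-154 290 > SKU-105 280 > SKU-155 270 > SKU-140 240 > SKU-131 220 > SKU-107 180 > SKU-156 160 > SKU-158 90.
SKU-154: +45 to 55 (cap) — 195 left.
SKU-105 takes 65 more to reach its cap of 75 — 130 left.
Give SKU-155 75 more to hit its cap of 80 — 55 left.
Only 55 left; SKU-140 takes them to reach 65.
Total = 280×75 + 90×5 + 240×65 + 220×10 + 160×10 + 290×55 + 270×80 = 78400.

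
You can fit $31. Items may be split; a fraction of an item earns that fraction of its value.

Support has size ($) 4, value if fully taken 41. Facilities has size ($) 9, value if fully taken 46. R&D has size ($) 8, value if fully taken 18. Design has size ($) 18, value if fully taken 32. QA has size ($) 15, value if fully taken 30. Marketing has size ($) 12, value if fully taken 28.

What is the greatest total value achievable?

128.5

Rank by value-to-size ratio: Support 41/4≈10.2, Facilities 46/9≈5.11, Marketing 28/12≈2.33, R&D 18/8≈2.25, QA 30/15≈2, Design 32/18≈1.78.
All 4 $ of Support fit (value 41) ; 27 remain.
All 9 $ of Facilities fit (value 46) ; 18 remain.
Take all of Marketing (12 $, value 28) ; 6 $ left.
Fill the last 6 $ with part of R&D: 6/8 of it earns 13.5.
Total value = 128.5.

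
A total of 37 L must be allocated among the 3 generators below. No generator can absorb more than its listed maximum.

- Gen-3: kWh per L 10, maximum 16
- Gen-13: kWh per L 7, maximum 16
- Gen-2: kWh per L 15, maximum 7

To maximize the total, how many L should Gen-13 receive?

Rank by kWh per L: Gen-2 15 > Gen-3 10 > Gen-13 7.
Gen-2 takes 7 to reach its cap of 7 → 30 left.
Gen-3: +16 to 16 (cap) → 14 left.
Gen-13: +14 (room for 16) → 14. Pool exhausted.

14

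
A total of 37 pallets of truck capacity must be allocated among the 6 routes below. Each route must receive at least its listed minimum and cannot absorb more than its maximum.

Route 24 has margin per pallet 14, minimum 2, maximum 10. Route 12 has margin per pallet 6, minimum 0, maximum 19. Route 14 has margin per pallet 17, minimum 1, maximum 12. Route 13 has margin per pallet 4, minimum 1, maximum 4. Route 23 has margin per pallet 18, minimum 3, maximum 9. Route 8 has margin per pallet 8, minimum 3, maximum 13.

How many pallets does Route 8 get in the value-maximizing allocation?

Meeting every minimum uses 2+0+1+1+3+3 = 10 pallets, leaving 27.
Rank by margin per pallet: Route 23 18 > Route 14 17 > Route 24 14 > Route 8 8 > Route 12 6 > Route 13 4.
Route 23 takes 6 more to reach its cap of 9 ; 21 left.
Give Route 14 11 more to hit its cap of 12 ; 10 left.
Route 24 takes 8 more to reach its cap of 10 ; 2 left.
Route 8: +2 (room for 10) → 5. Pool exhausted.

5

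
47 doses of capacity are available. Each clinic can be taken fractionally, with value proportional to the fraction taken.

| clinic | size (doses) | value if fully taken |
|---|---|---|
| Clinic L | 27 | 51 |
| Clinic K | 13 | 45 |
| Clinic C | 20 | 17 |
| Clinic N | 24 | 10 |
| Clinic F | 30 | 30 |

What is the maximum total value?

103

Best value per unit of size first: Clinic K 45/13≈3.46, Clinic L 51/27≈1.89, Clinic F 30/30≈1, Clinic C 17/20≈0.85, Clinic N 10/24≈0.417.
Take all of Clinic K (13 doses, value 45) — 34 doses left.
All 27 doses of Clinic L fit (value 51) — 7 remain.
Only 7 doses remain; take 7/30 of Clinic F for value 30×7/30 = 7.
Total value = 103.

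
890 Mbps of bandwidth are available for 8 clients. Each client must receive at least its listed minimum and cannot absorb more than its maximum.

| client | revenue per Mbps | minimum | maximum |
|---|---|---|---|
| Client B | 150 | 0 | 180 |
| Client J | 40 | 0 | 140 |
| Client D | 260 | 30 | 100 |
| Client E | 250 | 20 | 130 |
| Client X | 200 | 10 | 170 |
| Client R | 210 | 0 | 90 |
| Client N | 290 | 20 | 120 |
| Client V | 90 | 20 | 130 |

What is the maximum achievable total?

Meeting every minimum uses 0+0+30+20+10+0+20+20 = 100 Mbps, leaving 790.
Rank by revenue per Mbps: Client N 290 > Client D 260 > Client E 250 > Client R 210 > Client X 200 > Client B 150 > Client V 90 > Client J 40.
Give Client N 100 more to hit its cap of 120 — 690 left.
Client D takes 70 more to reach its cap of 100 — 620 left.
Client E: +110 to 130 (cap) — 510 left.
Give Client R 90 more to hit its cap of 90 — 420 left.
Client X: +160 to 170 (cap) — 260 left.
Client B takes 180 more to reach its cap of 180 — 80 left.
Only 80 left; Client V takes them to reach 100.
Total = 150×180 + 260×100 + 250×130 + 200×170 + 210×90 + 290×120 + 90×100 = 182200.

182200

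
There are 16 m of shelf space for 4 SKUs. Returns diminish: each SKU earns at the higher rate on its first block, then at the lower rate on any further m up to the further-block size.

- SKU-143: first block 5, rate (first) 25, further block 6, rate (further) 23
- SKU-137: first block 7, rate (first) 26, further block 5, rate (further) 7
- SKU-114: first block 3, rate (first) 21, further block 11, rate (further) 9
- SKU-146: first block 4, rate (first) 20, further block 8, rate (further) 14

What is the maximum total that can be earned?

Rank every tier by rate: SKU-137/first 26 > SKU-143/first 25 > SKU-143/second 23 > SKU-114/first 21 > SKU-146/first 20 > SKU-146/second 14 > SKU-114/second 9 > SKU-137/second 7.
Fill SKU-137 first block (7 at 26) — 9 left.
SKU-143/first (25): +5 — 4 left.
SKU-143 second at 23: only 4 left, fill 4.
Total = 26×7 + 25×5 + 23×4 = 399.

399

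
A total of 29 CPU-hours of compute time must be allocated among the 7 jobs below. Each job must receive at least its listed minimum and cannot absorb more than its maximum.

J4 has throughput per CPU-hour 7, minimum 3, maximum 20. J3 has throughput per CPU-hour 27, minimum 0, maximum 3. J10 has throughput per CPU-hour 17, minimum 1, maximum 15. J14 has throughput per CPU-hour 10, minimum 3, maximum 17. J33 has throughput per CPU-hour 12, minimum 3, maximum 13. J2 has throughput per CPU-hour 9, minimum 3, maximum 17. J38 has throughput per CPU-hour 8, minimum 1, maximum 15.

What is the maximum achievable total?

Meeting every minimum uses 3+0+1+3+3+3+1 = 14 CPU-hours, leaving 15.
Order the jobs by throughput per CPU-hour: J3 27 > J10 17 > J33 12 > J14 10 > J2 9 > J38 8 > J4 7.
J3 takes 3 more to reach its cap of 3 — 12 left.
J10: +12 (room for 14) → 13. Pool exhausted.
Total = 7×3 + 27×3 + 17×13 + 10×3 + 12×3 + 9×3 + 8×1 = 424.

424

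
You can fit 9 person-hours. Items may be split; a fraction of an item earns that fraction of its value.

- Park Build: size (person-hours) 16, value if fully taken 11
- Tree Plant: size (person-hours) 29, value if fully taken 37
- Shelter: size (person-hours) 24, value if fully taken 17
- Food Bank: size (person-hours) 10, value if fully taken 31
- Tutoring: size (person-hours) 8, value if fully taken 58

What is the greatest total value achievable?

Best value per unit of size first: Tutoring 58/8≈7.25, Food Bank 31/10≈3.1, Tree Plant 37/29≈1.28, Shelter 17/24≈0.708, Park Build 11/16≈0.688.
Tutoring: take in full, 8 person-hours for value 58 — 1 left.
Only 1 person-hours remain; take 1/10 of Food Bank for value 31×1/10 = 3.1.
Total value = 61.1.

61.1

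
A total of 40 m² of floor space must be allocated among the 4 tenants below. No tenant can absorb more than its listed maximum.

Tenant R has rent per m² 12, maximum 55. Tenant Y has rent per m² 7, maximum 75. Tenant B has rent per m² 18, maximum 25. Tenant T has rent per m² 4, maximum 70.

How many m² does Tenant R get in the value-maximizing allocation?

Order the tenants by rent per m²: Tenant B 18 > Tenant R 12 > Tenant Y 7 > Tenant T 4.
Tenant B: +25 to 25 (cap) → 15 left.
Tenant R has room for 55 but only 15 remain, so it gets 15.

15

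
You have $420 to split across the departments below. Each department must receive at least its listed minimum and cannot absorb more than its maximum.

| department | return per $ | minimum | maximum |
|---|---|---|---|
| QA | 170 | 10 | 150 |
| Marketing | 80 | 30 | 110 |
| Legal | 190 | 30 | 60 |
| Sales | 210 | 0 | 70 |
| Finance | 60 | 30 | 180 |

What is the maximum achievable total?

Meeting every minimum uses 10+30+30+0+30 = 100 $, leaving 320.
Rank by return per $: Sales 210 > Legal 190 > QA 170 > Marketing 80 > Finance 60.
Sales: +70 to 70 (cap) ; 250 left.
Legal: +30 to 60 (cap) ; 220 left.
Give QA 140 more to hit its cap of 150 ; 80 left.
Give Marketing 80 more to hit its cap of 110 ; 0 left.
Total = 170×150 + 80×110 + 190×60 + 210×70 + 60×30 = 62200.

62200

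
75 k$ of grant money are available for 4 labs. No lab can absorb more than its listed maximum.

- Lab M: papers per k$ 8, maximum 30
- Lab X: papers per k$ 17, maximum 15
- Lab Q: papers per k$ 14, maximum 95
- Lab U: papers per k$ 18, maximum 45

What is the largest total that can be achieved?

1275

Order the labs by papers per k$: Lab U 18 > Lab X 17 > Lab Q 14 > Lab M 8.
Give Lab U 45 to hit its cap of 45 → 30 left.
Give Lab X 15 to hit its cap of 15 → 15 left.
Lab Q has room for 95 but only 15 remain, so it gets 15.
Total = 17×15 + 14×15 + 18×45 = 1275.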